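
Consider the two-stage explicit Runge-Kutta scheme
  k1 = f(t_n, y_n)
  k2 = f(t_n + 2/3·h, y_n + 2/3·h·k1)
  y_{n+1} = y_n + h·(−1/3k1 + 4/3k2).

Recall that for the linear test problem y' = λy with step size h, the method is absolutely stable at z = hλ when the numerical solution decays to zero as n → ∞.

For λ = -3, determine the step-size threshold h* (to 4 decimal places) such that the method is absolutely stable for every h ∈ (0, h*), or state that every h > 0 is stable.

Test eqn y'=λy, z=hλ:
  k1=λy_n ⇒ h·k1=z·y_n;  k2=λ(1+2/3z)y_n ⇒ h·k2=z(1+2/3z)y_n
  y_{n+1}/y_n = 1 − 1/3z + 4/3z(1+2/3z) = 1 + z + 8/9z²
  ⇒ R(z) = 1 + z + 8/9z².

Find x<0 with |R(x)|<1.
x=-1.06: |R|=0.9388
R=1: x+8/9x²=0 ⇒ x=−9/8=-1.1250; min R=1−1/(4·8/9)=0.7188>−1
Confirm numerically:
  x=-1.005: |R|=0.89280 <1
  x=-0.840: |R|=0.78720 <1
  x=-0.672: |R|=0.72941 <1
  x=-1.441: |R|=1.40476 >1
  x=-1.322: |R|=1.23150 >1
  x=-1.261: |R|=1.15244 >1
Interval (-1.1250, 0).

(-1.1250,0); λ=-3 ⇒ h* = (9/8)/3 = 0.3750.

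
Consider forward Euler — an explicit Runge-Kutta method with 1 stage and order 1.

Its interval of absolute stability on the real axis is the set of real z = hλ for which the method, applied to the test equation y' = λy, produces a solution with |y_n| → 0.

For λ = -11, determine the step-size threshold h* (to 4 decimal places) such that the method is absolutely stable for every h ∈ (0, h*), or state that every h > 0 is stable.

(-2.0000,0); λ=-11 ⇒ h* = 0.1818.

On y'=λy, z=hλ:
  order 1, 1-stage ⇒ R(z)=1+z
  (e.g. R(-1.08)=-0.08000, |R|=0.08000)

Find x<0 with |R(x)|<1.
x=-1.08: |R|=0.0800
|R(-1.43)|=0.4300 |R(-1.27)|=0.2700 |R(-0.94)|=0.0600
Bisect:
  x_lo=-2.3905 |R|=1.3905  x_hi=-0.1544 |R|=0.8456
  mid=-1.27246 |R|=0.27246 →hi
  mid=-1.83148 |R|=0.83148 →hi
  mid=-2.11098 |R|=1.11098 →lo
  mid=-1.97123 |R|=0.97123 →hi
  mid=-2.04111 |R|=1.04111 →lo
  mid=-2.00617 |R|=1.00617 →lo
  mid=-1.98870 |R|=0.98870 →hi
  ...
  [-2.00003,-1.99989] ⇒ x*=-2.0000
Interval (-2.0000, 0).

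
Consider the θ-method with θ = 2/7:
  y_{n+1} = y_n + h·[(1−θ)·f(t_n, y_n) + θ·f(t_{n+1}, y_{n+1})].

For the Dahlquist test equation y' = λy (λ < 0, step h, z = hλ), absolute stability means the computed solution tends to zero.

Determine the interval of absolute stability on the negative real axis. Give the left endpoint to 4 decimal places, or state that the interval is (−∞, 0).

With y'=λy (z=hλ):
  y_{n+1} = y_n + z·[5/7·y_n + 2/7·y_{n+1}] ⇒ (1 − 2/7z)y_{n+1} = (1 + 5/7z)y_n
  ⇒ R(z) = (1 + 5/7z)/(1 − 2/7z).

Need |R(x)|<1, x<0.
x=-0.78: |R|=0.3621
R=−1: 1+5/7x = −1+2/7x ⇒ -3/7x=2 ⇒ x=2/(-3/7)=-4.6667
Confirm numerically:
  x=-3.722: |R|=0.80379 <1
  x=-3.406: |R|=0.72618 <1
  x=-2.553: |R|=0.47621 <1
  x=-5.198: |R|=1.09163 >1
  x=-4.867: |R|=1.03591 >1
Interval (-4.6667, 0).

z∈(-4.6667,0).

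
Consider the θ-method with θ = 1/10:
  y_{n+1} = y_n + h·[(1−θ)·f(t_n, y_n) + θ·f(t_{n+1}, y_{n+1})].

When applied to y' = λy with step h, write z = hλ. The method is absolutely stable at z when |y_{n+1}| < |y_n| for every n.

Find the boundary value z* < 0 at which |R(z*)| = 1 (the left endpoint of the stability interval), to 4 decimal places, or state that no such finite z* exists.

left endpoint -2.5000.

Test eqn y'=λy, z=hλ:
  y_{n+1} = y_n + z·[9/10·y_n + 1/10·y_{n+1}] ⇒ (1 − 1/10z)y_{n+1} = (1 + 9/10z)y_n
  so R(z) = (1 + 9/10z)/(1 − 1/10z).

Solve |R(x)|<1 on ℝ⁻.
x=-1.1: |R|=0.0090
R=−1: 1+9/10x = −1+1/10x ⇒ -4/5x=2 ⇒ x=2/(-4/5)=-2.5000
Confirm numerically:
  x=-1.615: |R|=0.39044 <1
  x=-1.383: |R|=0.21497 <1
  x=-1.051: |R|=0.04895 <1
  x=-3.064: |R|=1.34538 >1
  x=-2.675: |R|=1.11045 >1
  x=-2.564: |R|=1.04075 >1
Interval (-2.5000, 0).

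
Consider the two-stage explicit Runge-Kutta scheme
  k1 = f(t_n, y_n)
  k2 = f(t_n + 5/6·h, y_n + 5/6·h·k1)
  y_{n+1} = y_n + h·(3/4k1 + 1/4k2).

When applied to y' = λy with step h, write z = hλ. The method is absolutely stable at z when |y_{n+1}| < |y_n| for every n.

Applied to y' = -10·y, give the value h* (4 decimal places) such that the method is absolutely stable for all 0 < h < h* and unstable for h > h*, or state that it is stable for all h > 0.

Test eqn y'=λy, z=hλ:
  k1=λy_n ⇒ h·k1=z·y_n;  k2=λ(1+5/6z)y_n ⇒ h·k2=z(1+5/6z)y_n
  y_{n+1}/y_n = 1 + 3/4z + 1/4z(1+5/6z) = 1 + z + 5/24z²
  R(z) = 1 + z + 5/24z².

Find x<0 with |R(x)|<1.
x=-1.76: |R|=0.1147
R=1: x+5/24x²=0 ⇒ x=−24/5=-4.8000; min R=1−1/(4·5/24)=-0.2000>−1
Confirm numerically:
  x=-4.659: |R|=0.86314 <1
  x=-3.342: |R|=0.01513 <1
  x=-2.171: |R|=0.18907 <1
  x=-5.300: |R|=1.55208 >1
  x=-5.071: |R|=1.28630 >1
  x=-4.881: |R|=1.08237 >1
Interval (-4.8000, 0).

(-4.8000,0); λ=-10 ⇒ h* = (24/5)/10 = 0.4800.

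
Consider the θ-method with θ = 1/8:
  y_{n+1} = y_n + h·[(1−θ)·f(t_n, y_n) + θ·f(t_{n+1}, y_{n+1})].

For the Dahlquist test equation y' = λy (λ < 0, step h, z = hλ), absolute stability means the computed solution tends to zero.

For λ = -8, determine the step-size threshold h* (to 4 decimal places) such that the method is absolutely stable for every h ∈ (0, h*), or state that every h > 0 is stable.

With y'=λy (z=hλ):
  y_{n+1} = y_n + z·[7/8·y_n + 1/8·y_{n+1}] ⇒ (1 − 1/8z)y_{n+1} = (1 + 7/8z)y_n
  R(z) = (1 + 7/8z)/(1 − 1/8z).

Need |R(x)|<1, x<0.
x=-0.9: |R|=0.1910
R=−1: 1+7/8x = −1+1/8x ⇒ -3/4x=2 ⇒ x=2/(-3/4)=-2.6667
Confirm numerically:
  x=-2.621: |R|=0.97420 <1
  x=-2.517: |R|=0.91461 <1
  x=-2.212: |R|=0.73286 <1
  x=-1.393: |R|=0.18642 <1
  x=-2.988: |R|=1.17546 >1
  x=-2.725: |R|=1.03263 >1
Stable set (-2.6667, 0).

(-2.6667,0); λ=-8 ⇒ h* = (8/3)/8 = 0.3333.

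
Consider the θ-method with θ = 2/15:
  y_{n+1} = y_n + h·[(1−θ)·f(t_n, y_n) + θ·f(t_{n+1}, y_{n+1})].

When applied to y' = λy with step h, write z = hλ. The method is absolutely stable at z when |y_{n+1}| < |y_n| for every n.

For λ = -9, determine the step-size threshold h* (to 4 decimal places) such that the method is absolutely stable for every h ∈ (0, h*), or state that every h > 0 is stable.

Set f=λy, z=hλ:
  y_{n+1} = y_n + z·[13/15·y_n + 2/15·y_{n+1}] ⇒ (1 − 2/15z)y_{n+1} = (1 + 13/15z)y_n
  R(z) = (1 + 13/15z)/(1 − 2/15z).

Boundary: |R(x)|=1, x<0.
x=-1.02: |R|=0.1021
R=−1: 1+13/15x = −1+2/15x ⇒ -11/15x=2 ⇒ x=2/(-11/15)=-2.7273
Confirm numerically:
  x=-2.470: |R|=0.85807 <1
  x=-2.206: |R|=0.70462 <1
  x=-2.137: |R|=0.66312 <1
  x=-1.969: |R|=0.55956 <1
  x=-3.231: |R|=1.25818 >1
  x=-2.871: |R|=1.07622 >1
  x=-2.859: |R|=1.06994 >1
Interval (-2.7273, 0).

(-2.7273,0); λ=-9 ⇒ h* = (30/11)/9 = 0.3030.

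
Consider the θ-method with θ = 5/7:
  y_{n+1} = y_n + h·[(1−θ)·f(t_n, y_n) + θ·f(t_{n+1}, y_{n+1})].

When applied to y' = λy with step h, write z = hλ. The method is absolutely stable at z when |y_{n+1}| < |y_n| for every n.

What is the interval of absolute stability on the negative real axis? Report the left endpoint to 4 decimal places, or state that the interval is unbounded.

With y'=λy (z=hλ):
  y_{n+1} = y_n + z·[2/7·y_n + 5/7·y_{n+1}] ⇒ (1 − 5/7z)y_{n+1} = (1 + 2/7z)y_n
  so R(z) = (1 + 2/7z)/(1 − 5/7z).

Solve |R(x)|<1 on ℝ⁻.
x=-1.43: |R|=0.2926
x=-2: |R|=0.1765
x=-10: |R|=0.2281
x=-100: |R|=0.3807
θ=5/7≥1/2 ⇒ |1+2/7x|<|1−5/7x| ∀x<0 ⇒ interval (−∞,0).

(−∞, 0) — no finite endpoint.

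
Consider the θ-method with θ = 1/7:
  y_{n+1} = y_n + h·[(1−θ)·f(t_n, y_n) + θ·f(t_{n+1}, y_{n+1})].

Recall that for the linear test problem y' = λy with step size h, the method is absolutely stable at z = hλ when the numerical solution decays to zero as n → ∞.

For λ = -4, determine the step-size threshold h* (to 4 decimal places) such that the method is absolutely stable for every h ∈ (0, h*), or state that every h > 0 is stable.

(-2.8000,0); λ=-4 ⇒ h* = (14/5)/4 = 0.7000.

With y'=λy (z=hλ):
  y_{n+1} = y_n + z·[6/7·y_n + 1/7·y_{n+1}] ⇒ (1 − 1/7z)y_{n+1} = (1 + 6/7z)y_n
  so R(z) = (1 + 6/7z)/(1 − 1/7z).

Need |R(x)|<1, x<0.
x=-1.59: |R|=0.2957
R=−1: 1+6/7x = −1+1/7x ⇒ -5/7x=2 ⇒ x=2/(-5/7)=-2.8000
Confirm numerically:
  x=-2.482: |R|=0.83231 <1
  x=-2.021: |R|=0.56823 <1
  x=-1.467: |R|=0.21283 <1
  x=-3.103: |R|=1.14996 >1
  x=-2.842: |R|=1.02134 >1
So |R|<1 on (-2.8000, 0).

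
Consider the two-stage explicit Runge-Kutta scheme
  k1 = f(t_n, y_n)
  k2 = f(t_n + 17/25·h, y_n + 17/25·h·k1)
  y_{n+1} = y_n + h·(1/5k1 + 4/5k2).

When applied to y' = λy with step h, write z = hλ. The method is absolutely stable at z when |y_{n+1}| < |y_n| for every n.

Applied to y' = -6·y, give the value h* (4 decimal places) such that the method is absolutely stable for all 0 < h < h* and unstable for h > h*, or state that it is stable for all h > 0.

(-1.8382,0); λ=-6 ⇒ h* = (125/68)/6 = 0.3064.

On y'=λy, z=hλ:
  k1=λy_n ⇒ h·k1=z·y_n;  k2=λ(1+17/25z)y_n ⇒ h·k2=z(1+17/25z)y_n
  y_{n+1}/y_n = 1 + 1/5z + 4/5z(1+17/25z) = 1 + z + 68/125z²
  ⇒ R(z) = 1 + z + 68/125z².

Solve |R(x)|<1 on ℝ⁻.
x=-1.34: |R|=0.6368
R=1: x+68/125x²=0 ⇒ x=−125/68=-1.8382; min R=1−1/(4·68/125)=0.5404>−1
Confirm numerically:
  x=-1.506: |R|=0.72781 <1
  x=-1.042: |R|=0.54866 <1
  x=-0.998: |R|=0.54383 <1
  x=-2.261: |R|=1.51999 >1
  x=-2.110: |R|=1.31194 >1
Interval (-1.8382, 0).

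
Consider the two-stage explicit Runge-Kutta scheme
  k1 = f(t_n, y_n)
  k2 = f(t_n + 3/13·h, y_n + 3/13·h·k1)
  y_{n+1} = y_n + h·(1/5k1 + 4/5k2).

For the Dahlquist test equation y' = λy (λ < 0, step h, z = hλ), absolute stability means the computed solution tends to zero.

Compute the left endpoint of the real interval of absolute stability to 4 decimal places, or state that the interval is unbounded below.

With y'=λy (z=hλ):
  k1=λy_n ⇒ h·k1=z·y_n;  k2=λ(1+3/13z)y_n ⇒ h·k2=z(1+3/13z)y_n
  y_{n+1}/y_n = 1 + 1/5z + 4/5z(1+3/13z) = 1 + z + 12/65z²
  R(z) = 1 + z + 12/65z².

Boundary: |R(x)|=1, x<0.
x=-0.66: |R|=0.4204
R=1: x+12/65x²=0 ⇒ x=−65/12=-5.4167; min R=1−1/(4·12/65)=-0.3542>−1
Confirm numerically:
  x=-5.270: |R|=0.85730 <1
  x=-4.786: |R|=0.44276 <1
  x=-3.896: |R|=0.09376 <1
  x=-2.678: |R|=0.35400 <1
  x=-5.904: |R|=1.53118 >1
  x=-5.642: |R|=1.23471 >1
  x=-5.551: |R|=1.13766 >1
Stable set (-5.4167, 0).

z* = -5.4167.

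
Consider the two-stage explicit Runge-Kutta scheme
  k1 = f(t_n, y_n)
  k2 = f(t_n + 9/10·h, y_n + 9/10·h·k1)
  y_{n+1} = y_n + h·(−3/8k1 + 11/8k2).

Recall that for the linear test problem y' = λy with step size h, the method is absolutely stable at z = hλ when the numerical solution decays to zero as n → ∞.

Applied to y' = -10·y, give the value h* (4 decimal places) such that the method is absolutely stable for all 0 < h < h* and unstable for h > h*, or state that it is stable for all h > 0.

(-0.8081,0); λ=-10 ⇒ h* = (80/99)/10 = 0.0808.

Set f=λy, z=hλ:
  k1=λy_n ⇒ h·k1=z·y_n;  k2=λ(1+9/10z)y_n ⇒ h·k2=z(1+9/10z)y_n
  y_{n+1}/y_n = 1 − 3/8z + 11/8z(1+9/10z) = 1 + z + 99/80z²
  ⇒ R(z) = 1 + z + 99/80z².

Need |R(x)|<1, x<0.
x=-0.64: |R|=0.8669
R=1: x+99/80x²=0 ⇒ x=−80/99=-0.8081; min R=1−1/(4·99/80)=0.7980>−1
Confirm numerically:
  x=-0.702: |R|=0.90784 <1
  x=-0.569: |R|=0.83165 <1
  x=-0.455: |R|=0.80119 <1
  x=-1.130: |R|=1.45016 >1
  x=-0.907: |R|=1.11103 >1
Interval (-0.8081, 0).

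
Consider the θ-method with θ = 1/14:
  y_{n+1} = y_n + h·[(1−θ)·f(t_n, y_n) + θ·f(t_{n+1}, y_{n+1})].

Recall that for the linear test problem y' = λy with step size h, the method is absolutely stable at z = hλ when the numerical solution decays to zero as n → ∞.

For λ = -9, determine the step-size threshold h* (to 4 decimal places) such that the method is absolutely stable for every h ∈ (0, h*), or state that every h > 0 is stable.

With y'=λy (z=hλ):
  y_{n+1} = y_n + z·[13/14·y_n + 1/14·y_{n+1}] ⇒ (1 − 1/14z)y_{n+1} = (1 + 13/14z)y_n
  so R(z) = (1 + 13/14z)/(1 − 1/14z).

Solve |R(x)|<1 on ℝ⁻.
x=-1.33: |R|=0.2146
R=−1: 1+13/14x = −1+1/14x ⇒ -6/7x=2 ⇒ x=2/(-6/7)=-2.3333
Confirm numerically:
  x=-1.767: |R|=0.56897 <1
  x=-1.726: |R|=0.53656 <1
  x=-1.293: |R|=0.18368 <1
  x=-0.973: |R|=0.09023 <1
  x=-2.904: |R|=1.40511 >1
  x=-2.511: |R|=1.12913 >1
Stable set (-2.3333, 0).

(-2.3333,0); λ=-9 ⇒ h* = (7/3)/9 = 0.2593.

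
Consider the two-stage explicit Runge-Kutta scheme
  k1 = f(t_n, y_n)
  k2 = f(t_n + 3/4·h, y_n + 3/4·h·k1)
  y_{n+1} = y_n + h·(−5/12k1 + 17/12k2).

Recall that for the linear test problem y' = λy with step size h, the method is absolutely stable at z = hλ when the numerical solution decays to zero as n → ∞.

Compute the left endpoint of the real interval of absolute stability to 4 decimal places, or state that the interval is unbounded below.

Set f=λy, z=hλ:
  k1=λy_n ⇒ h·k1=z·y_n;  k2=λ(1+3/4z)y_n ⇒ h·k2=z(1+3/4z)y_n
  y_{n+1}/y_n = 1 − 5/12z + 17/12z(1+3/4z) = 1 + z + 17/16z²
  ⇒ R(z) = 1 + z + 17/16z².

Boundary: |R(x)|=1, x<0.
x=-0.43: |R|=0.7665
R=1: x+17/16x²=0 ⇒ x=−16/17=-0.9412; min R=1−1/(4·17/16)=0.7647>−1
Confirm numerically:
  x=-0.906: |R|=0.96614 <1
  x=-0.788: |R|=0.87175 <1
  x=-0.704: |R|=0.82259 <1
  x=-0.522: |R|=0.76751 <1
  x=-1.463: |R|=1.81114 >1
  x=-1.250: |R|=1.41016 >1
So |R|<1 on (-0.9412, 0).

z* = -0.9412.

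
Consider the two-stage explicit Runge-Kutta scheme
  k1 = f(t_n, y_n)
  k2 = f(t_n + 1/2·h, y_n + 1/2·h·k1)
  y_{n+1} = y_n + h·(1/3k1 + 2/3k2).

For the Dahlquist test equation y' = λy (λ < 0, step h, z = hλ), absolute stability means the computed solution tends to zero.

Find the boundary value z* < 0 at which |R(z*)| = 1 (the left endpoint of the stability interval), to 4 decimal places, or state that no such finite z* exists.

On y'=λy, z=hλ:
  k1=λy_n ⇒ h·k1=z·y_n;  k2=λ(1+1/2z)y_n ⇒ h·k2=z(1+1/2z)y_n
  y_{n+1}/y_n = 1 + 1/3z + 2/3z(1+1/2z) = 1 + z + 1/3z²
  Hence R(z) = 1 + z + 1/3z².

Need |R(x)|<1, x<0.
x=-0.43: |R|=0.6316
R=1: x+1/3x²=0 ⇒ x=−3=-3.0000; min R=1−1/(4·1/3)=0.2500>−1
Confirm numerically:
  x=-2.880: |R|=0.88480 <1
  x=-2.818: |R|=0.82904 <1
  x=-2.730: |R|=0.75430 <1
  x=-2.603: |R|=0.65554 <1
  x=-3.374: |R|=1.42063 >1
  x=-3.108: |R|=1.11189 >1
So |R|<1 on (-3.0000, 0).

left endpoint -3.0000.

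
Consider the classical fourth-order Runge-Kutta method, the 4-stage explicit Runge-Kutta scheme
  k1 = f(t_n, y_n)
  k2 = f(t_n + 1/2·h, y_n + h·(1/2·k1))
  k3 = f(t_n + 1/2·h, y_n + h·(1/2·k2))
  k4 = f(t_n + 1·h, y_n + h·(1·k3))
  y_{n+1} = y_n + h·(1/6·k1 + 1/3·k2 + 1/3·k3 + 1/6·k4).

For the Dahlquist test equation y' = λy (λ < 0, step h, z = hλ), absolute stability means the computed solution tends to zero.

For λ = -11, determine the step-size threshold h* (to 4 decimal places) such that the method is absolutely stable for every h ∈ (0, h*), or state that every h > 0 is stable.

With y'=λy (z=hλ):
  order 4, 4-stage ⇒ R(z)=1+z+z^2/2+z^3/6+z^4/24
  (e.g. R(-0.84)=0.43476, |R|=0.43476)

Need |R(x)|<1, x<0.
x=-0.84: |R|=0.4348
|R(-3.05)|=1.4782 |R(-2.17)|=0.4053 |R(-1.37)|=0.2867
Bisect:
  x_lo=-3.6689 |R|=3.3803  x_hi=-0.1819 |R|=0.8337
  mid=-1.92542 |R|=0.31119 →hi
  mid=-2.79718 |R|=1.01807 →lo
  mid=-2.36130 |R|=0.52761 →hi
  mid=-2.57924 |R|=0.73126 →hi
  mid=-2.68821 |R|=0.86323 →hi
  mid=-2.74270 |R|=0.93765 →hi
  mid=-2.76994 |R|=0.97709 →hi
  mid=-2.78356 |R|=0.99739 →hi
  mid=-2.79037 |R|=1.00768 →lo
  ...
  [-2.78547,-2.78526] ⇒ x*=-2.7853
So |R|<1 on (-2.7853, 0).

(-2.7853,0); λ=-11 ⇒ h* = 0.2532.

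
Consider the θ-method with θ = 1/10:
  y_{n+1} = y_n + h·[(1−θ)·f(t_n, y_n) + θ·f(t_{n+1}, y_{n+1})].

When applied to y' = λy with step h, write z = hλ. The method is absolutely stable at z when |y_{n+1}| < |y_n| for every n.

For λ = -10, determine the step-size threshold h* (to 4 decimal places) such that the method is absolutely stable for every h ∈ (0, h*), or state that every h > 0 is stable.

With y'=λy (z=hλ):
  y_{n+1} = y_n + z·[9/10·y_n + 1/10·y_{n+1}] ⇒ (1 − 1/10z)y_{n+1} = (1 + 9/10z)y_n
  R(z) = (1 + 9/10z)/(1 − 1/10z).

Find x<0 with |R(x)|<1.
x=-1.6: |R|=0.3793
R=−1: 1+9/10x = −1+1/10x ⇒ -4/5x=2 ⇒ x=2/(-4/5)=-2.5000
Confirm numerically:
  x=-2.369: |R|=0.91527 <1
  x=-2.177: |R|=0.78780 <1
  x=-1.826: |R|=0.54406 <1
  x=-2.884: |R|=1.23844 >1
  x=-2.740: |R|=1.15071 >1
Stable set (-2.5000, 0).

(-2.5000,0); λ=-10 ⇒ h* = (5/2)/10 = 0.2500.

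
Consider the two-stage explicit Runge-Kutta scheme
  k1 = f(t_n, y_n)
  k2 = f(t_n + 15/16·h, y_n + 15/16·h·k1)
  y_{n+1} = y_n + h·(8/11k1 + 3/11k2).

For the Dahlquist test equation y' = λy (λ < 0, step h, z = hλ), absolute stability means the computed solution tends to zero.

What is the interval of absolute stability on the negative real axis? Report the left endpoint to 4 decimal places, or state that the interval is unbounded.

(-3.9111, 0).

With y'=λy (z=hλ):
  k1=λy_n ⇒ h·k1=z·y_n;  k2=λ(1+15/16z)y_n ⇒ h·k2=z(1+15/16z)y_n
  y_{n+1}/y_n = 1 + 8/11z + 3/11z(1+15/16z) = 1 + z + 45/176z²
  ⇒ R(z) = 1 + z + 45/176z².

Need |R(x)|<1, x<0.
x=-0.82: |R|=0.3519
R=1: x+45/176x²=0 ⇒ x=−176/45=-3.9111; min R=1−1/(4·45/176)=0.0222>−1
Confirm numerically:
  x=-2.819: |R|=0.21284 <1
  x=-2.231: |R|=0.04162 <1
  x=-2.180: |R|=0.03510 <1
  x=-4.426: |R|=1.58267 >1
  x=-4.125: |R|=1.22559 >1
Interval (-3.9111, 0).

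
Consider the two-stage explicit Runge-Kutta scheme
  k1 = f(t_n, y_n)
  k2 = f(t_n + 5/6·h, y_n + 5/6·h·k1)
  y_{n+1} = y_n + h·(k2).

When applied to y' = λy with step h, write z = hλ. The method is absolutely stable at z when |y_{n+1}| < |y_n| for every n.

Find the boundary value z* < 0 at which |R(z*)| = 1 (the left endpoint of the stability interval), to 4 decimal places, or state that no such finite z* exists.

With y'=λy (z=hλ):
  k1=λy_n ⇒ h·k1=z·y_n;  k2=λ(1+5/6z)y_n ⇒ h·k2=z(1+5/6z)y_n
  y_{n+1}/y_n = 1 + z(1+5/6z) = 1 + z + 5/6z²
  so R(z) = 1 + z + 5/6z².

Find x<0 with |R(x)|<1.
x=-0.73: |R|=0.7141
R=1: x+5/6x²=0 ⇒ x=−6/5=-1.2000; min R=1−1/(4·5/6)=0.7000>−1
Confirm numerically:
  x=-0.883: |R|=0.76674 <1
  x=-0.769: |R|=0.72380 <1
  x=-0.540: |R|=0.70300 <1
  x=-0.488: |R|=0.71045 <1
  x=-1.753: |R|=1.80784 >1
  x=-1.522: |R|=1.40840 >1
So |R|<1 on (-1.2000, 0).

left endpoint -1.2000.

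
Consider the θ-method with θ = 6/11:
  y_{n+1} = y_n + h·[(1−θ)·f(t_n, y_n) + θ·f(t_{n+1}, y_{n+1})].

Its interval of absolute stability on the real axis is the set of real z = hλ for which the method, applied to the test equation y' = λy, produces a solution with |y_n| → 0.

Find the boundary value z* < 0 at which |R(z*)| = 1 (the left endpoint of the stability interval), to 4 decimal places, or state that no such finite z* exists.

With y'=λy (z=hλ):
  y_{n+1} = y_n + z·[5/11·y_n + 6/11·y_{n+1}] ⇒ (1 − 6/11z)y_{n+1} = (1 + 5/11z)y_n
  ⇒ R(z) = (1 + 5/11z)/(1 − 6/11z).

Need |R(x)|<1, x<0.
x=-0.38: |R|=0.6852
x=-2: |R|=0.0435
x=-10: |R|=0.5493
x=-100: |R|=0.8003
θ=6/11≥1/2 ⇒ |1+5/11x|<|1−6/11x| ∀x<0 ⇒ stable on all of ℝ⁻.

unbounded; (−∞, 0).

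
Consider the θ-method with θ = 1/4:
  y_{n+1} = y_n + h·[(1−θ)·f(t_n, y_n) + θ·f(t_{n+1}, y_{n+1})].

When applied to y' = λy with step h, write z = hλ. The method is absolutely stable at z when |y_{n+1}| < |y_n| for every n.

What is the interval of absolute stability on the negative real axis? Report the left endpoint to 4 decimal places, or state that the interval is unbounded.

z∈(-4.0000,0).

On y'=λy, z=hλ:
  y_{n+1} = y_n + z·[3/4·y_n + 1/4·y_{n+1}] ⇒ (1 − 1/4z)y_{n+1} = (1 + 3/4z)y_n
  Hence R(z) = (1 + 3/4z)/(1 − 1/4z).

Solve |R(x)|<1 on ℝ⁻.
x=-0.48: |R|=0.5714
R=−1: 1+3/4x = −1+1/4x ⇒ -1/2x=2 ⇒ x=2/(-1/2)=-4.0000
Confirm numerically:
  x=-3.306: |R|=0.81002 <1
  x=-2.700: |R|=0.61194 <1
  x=-2.539: |R|=0.55314 <1
  x=-4.343: |R|=1.08222 >1
  x=-4.259: |R|=1.06272 >1
So |R|<1 on (-4.0000, 0).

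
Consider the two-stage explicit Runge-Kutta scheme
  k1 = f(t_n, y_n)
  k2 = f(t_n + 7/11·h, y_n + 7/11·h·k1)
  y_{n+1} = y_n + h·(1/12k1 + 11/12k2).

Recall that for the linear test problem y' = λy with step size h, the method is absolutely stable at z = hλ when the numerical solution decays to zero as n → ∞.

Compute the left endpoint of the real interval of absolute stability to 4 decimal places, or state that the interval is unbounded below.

left endpoint -1.7143.

Set f=λy, z=hλ:
  k1=λy_n ⇒ h·k1=z·y_n;  k2=λ(1+7/11z)y_n ⇒ h·k2=z(1+7/11z)y_n
  y_{n+1}/y_n = 1 + 1/12z + 11/12z(1+7/11z) = 1 + z + 7/12z²
  so R(z) = 1 + z + 7/12z².

Solve |R(x)|<1 on ℝ⁻.
x=-0.69: |R|=0.5877
R=1: x+7/12x²=0 ⇒ x=−12/7=-1.7143; min R=1−1/(4·7/12)=0.5714>−1
Confirm numerically:
  x=-1.619: |R|=0.91001 <1
  x=-1.209: |R|=0.64365 <1
  x=-0.989: |R|=0.58157 <1
  x=-0.814: |R|=0.57251 <1
  x=-2.258: |R|=1.71616 >1
  x=-1.879: |R|=1.18054 >1
  x=-1.822: |R|=1.11448 >1
So |R|<1 on (-1.7143, 0).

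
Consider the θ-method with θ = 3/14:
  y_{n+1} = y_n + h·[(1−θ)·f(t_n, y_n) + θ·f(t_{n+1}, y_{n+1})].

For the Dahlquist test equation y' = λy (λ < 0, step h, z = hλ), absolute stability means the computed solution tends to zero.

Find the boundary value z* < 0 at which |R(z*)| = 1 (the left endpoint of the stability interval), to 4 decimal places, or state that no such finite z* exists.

left endpoint -3.5000.

Set f=λy, z=hλ:
  y_{n+1} = y_n + z·[11/14·y_n + 3/14·y_{n+1}] ⇒ (1 − 3/14z)y_{n+1} = (1 + 11/14z)y_n
  Hence R(z) = (1 + 11/14z)/(1 − 3/14z).

Boundary: |R(x)|=1, x<0.
x=-0.9: |R|=0.2455
R=−1: 1+11/14x = −1+3/14x ⇒ -4/7x=2 ⇒ x=2/(-4/7)=-3.5000
Confirm numerically:
  x=-2.802: |R|=0.75078 <1
  x=-2.772: |R|=0.73902 <1
  x=-2.229: |R|=0.50848 <1
  x=-4.056: |R|=1.16998 >1
  x=-3.558: |R|=1.01881 >1
So |R|<1 on (-3.5000, 0).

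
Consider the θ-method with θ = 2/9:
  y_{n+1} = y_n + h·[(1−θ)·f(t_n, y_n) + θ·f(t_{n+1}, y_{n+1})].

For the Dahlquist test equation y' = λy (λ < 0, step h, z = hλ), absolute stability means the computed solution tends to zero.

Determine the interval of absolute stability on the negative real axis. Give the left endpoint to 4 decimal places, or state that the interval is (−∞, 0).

With y'=λy (z=hλ):
  y_{n+1} = y_n + z·[7/9·y_n + 2/9·y_{n+1}] ⇒ (1 − 2/9z)y_{n+1} = (1 + 7/9z)y_n
  Hence R(z) = (1 + 7/9z)/(1 − 2/9z).

Need |R(x)|<1, x<0.
x=-0.94: |R|=0.2224
R=−1: 1+7/9x = −1+2/9x ⇒ -5/9x=2 ⇒ x=2/(-5/9)=-3.6000
Confirm numerically:
  x=-3.544: |R|=0.98260 <1
  x=-3.091: |R|=0.83237 <1
  x=-1.575: |R|=0.16667 <1
  x=-3.947: |R|=1.10270 >1
  x=-3.729: |R|=1.03919 >1
  x=-3.661: |R|=1.01869 >1
Interval (-3.6000, 0).

(-3.6000, 0).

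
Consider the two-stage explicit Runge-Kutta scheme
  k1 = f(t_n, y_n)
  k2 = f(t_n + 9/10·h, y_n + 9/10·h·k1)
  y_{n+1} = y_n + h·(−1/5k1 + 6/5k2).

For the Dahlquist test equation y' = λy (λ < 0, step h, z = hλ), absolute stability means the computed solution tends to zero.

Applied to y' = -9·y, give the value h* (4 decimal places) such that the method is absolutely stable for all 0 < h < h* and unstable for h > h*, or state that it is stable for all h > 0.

(-0.9259,0); λ=-9 ⇒ h* = (25/27)/9 = 0.1029.

On y'=λy, z=hλ:
  k1=λy_n ⇒ h·k1=z·y_n;  k2=λ(1+9/10z)y_n ⇒ h·k2=z(1+9/10z)y_n
  y_{n+1}/y_n = 1 − 1/5z + 6/5z(1+9/10z) = 1 + z + 27/25z²
  R(z) = 1 + z + 27/25z².

Boundary: |R(x)|=1, x<0.
x=-1.28: |R|=1.4895
R=1: x+27/25x²=0 ⇒ x=−25/27=-0.9259; min R=1−1/(4·27/25)=0.7685>−1
Confirm numerically:
  x=-0.865: |R|=0.94308 <1
  x=-0.673: |R|=0.81616 <1
  x=-0.580: |R|=0.78331 <1
  x=-0.409: |R|=0.77166 <1
  x=-1.330: |R|=1.58041 >1
  x=-1.319: |R|=1.55994 >1
Stable set (-0.9259, 0).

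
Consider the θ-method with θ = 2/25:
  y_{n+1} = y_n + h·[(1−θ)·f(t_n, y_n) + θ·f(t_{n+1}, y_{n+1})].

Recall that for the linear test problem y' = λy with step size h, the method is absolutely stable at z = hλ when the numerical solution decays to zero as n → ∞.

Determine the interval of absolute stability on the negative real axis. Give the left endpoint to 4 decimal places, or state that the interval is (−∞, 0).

(-2.3810, 0).

On y'=λy, z=hλ:
  y_{n+1} = y_n + z·[23/25·y_n + 2/25·y_{n+1}] ⇒ (1 − 2/25z)y_{n+1} = (1 + 23/25z)y_n
  Hence R(z) = (1 + 23/25z)/(1 − 2/25z).

Need |R(x)|<1, x<0.
x=-0.83: |R|=0.2217
R=−1: 1+23/25x = −1+2/25x ⇒ -21/25x=2 ⇒ x=2/(-21/25)=-2.3810
Confirm numerically:
  x=-2.170: |R|=0.84901 <1
  x=-1.493: |R|=0.33370 <1
  x=-1.392: |R|=0.25252 <1
  x=-1.286: |R|=0.16604 <1
  x=-2.964: |R|=1.39589 >1
  x=-2.958: |R|=1.39197 >1
  x=-2.599: |R|=1.15163 >1
Interval (-2.3810, 0).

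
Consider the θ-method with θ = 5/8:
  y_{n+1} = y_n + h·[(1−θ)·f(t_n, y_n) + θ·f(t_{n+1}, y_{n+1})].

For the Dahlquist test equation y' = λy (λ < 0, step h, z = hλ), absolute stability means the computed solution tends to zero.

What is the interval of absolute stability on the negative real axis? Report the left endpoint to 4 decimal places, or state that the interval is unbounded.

Set f=λy, z=hλ:
  y_{n+1} = y_n + z·[3/8·y_n + 5/8·y_{n+1}] ⇒ (1 − 5/8z)y_{n+1} = (1 + 3/8z)y_n
  R(z) = (1 + 3/8z)/(1 − 5/8z).

Find x<0 with |R(x)|<1.
x=-1.64: |R|=0.1901
x=-2: |R|=0.1111
x=-10: |R|=0.3793
x=-100: |R|=0.5748
θ=5/8≥1/2 ⇒ |1+3/8x|<|1−5/8x| ∀x<0 ⇒ stable on all of ℝ⁻.

interval (−∞, 0).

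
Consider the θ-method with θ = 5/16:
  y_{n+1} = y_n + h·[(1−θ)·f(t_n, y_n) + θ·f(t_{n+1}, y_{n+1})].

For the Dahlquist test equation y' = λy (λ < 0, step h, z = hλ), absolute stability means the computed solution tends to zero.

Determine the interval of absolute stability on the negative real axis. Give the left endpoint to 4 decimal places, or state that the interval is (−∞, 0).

With y'=λy (z=hλ):
  y_{n+1} = y_n + z·[11/16·y_n + 5/16·y_{n+1}] ⇒ (1 − 5/16z)y_{n+1} = (1 + 11/16z)y_n
  so R(z) = (1 + 11/16z)/(1 − 5/16z).

Need |R(x)|<1, x<0.
x=-0.65: |R|=0.4597
R=−1: 1+11/16x = −1+5/16x ⇒ -3/8x=2 ⇒ x=2/(-3/8)=-5.3333
Confirm numerically:
  x=-4.696: |R|=0.90314 <1
  x=-4.633: |R|=0.89271 <1
  x=-3.533: |R|=0.67913 <1
  x=-3.432: |R|=0.65597 <1
  x=-5.596: |R|=1.03583 >1
  x=-5.491: |R|=1.02177 >1
  x=-5.479: |R|=1.02014 >1
Stable set (-5.3333, 0).

z∈(-5.3333,0).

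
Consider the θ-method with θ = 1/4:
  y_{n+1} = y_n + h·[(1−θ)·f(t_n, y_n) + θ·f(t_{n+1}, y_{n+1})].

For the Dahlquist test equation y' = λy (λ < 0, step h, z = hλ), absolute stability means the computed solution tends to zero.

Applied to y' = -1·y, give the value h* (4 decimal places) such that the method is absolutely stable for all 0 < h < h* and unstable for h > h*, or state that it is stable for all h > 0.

(-4.0000,0); λ=-1 ⇒ h* = (4)/1 = 4.0000.

Set f=λy, z=hλ:
  y_{n+1} = y_n + z·[3/4·y_n + 1/4·y_{n+1}] ⇒ (1 − 1/4z)y_{n+1} = (1 + 3/4z)y_n
  R(z) = (1 + 3/4z)/(1 − 1/4z).

Boundary: |R(x)|=1, x<0.
x=-0.61: |R|=0.4707
R=−1: 1+3/4x = −1+1/4x ⇒ -1/2x=2 ⇒ x=2/(-1/2)=-4.0000
Confirm numerically:
  x=-3.585: |R|=0.89057 <1
  x=-3.362: |R|=0.82668 <1
  x=-1.715: |R|=0.20035 <1
  x=-4.308: |R|=1.07415 >1
  x=-4.247: |R|=1.05990 >1
So |R|<1 on (-4.0000, 0).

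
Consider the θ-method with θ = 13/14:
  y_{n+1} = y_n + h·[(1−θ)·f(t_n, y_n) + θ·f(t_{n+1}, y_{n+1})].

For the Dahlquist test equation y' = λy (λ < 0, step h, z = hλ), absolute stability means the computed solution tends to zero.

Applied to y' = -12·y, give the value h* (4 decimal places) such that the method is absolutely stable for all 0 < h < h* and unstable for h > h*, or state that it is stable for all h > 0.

unbounded; (−∞, 0). Any h>0 works for λ=-12.

On y'=λy, z=hλ:
  y_{n+1} = y_n + z·[1/14·y_n + 13/14·y_{n+1}] ⇒ (1 − 13/14z)y_{n+1} = (1 + 1/14z)y_n
  ⇒ R(z) = (1 + 1/14z)/(1 − 13/14z).

Boundary: |R(x)|=1, x<0.
x=-1.75: |R|=0.3333
x=-2: |R|=0.3000
x=-10: |R|=0.0278
x=-100: |R|=0.0654
θ=13/14≥1/2 ⇒ |1+1/14x|<|1−13/14x| ∀x<0 ⇒ unbounded interval.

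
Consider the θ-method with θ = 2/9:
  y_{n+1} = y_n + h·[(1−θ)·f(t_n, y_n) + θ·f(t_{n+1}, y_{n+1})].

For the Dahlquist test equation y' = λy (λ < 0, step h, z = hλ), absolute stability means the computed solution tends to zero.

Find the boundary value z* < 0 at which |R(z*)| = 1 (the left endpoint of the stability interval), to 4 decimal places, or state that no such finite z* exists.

left endpoint -3.6000.

Test eqn y'=λy, z=hλ:
  y_{n+1} = y_n + z·[7/9·y_n + 2/9·y_{n+1}] ⇒ (1 − 2/9z)y_{n+1} = (1 + 7/9z)y_n
  Hence R(z) = (1 + 7/9z)/(1 − 2/9z).

Need |R(x)|<1, x<0.
x=-0.55: |R|=0.5099
R=−1: 1+7/9x = −1+2/9x ⇒ -5/9x=2 ⇒ x=2/(-5/9)=-3.6000
Confirm numerically:
  x=-3.570: |R|=0.99071 <1
  x=-2.848: |R|=0.74415 <1
  x=-1.695: |R|=0.23123 <1
  x=-4.196: |R|=1.17134 >1
  x=-3.646: |R|=1.01412 >1
  x=-3.634: |R|=1.01045 >1
So |R|<1 on (-3.6000, 0).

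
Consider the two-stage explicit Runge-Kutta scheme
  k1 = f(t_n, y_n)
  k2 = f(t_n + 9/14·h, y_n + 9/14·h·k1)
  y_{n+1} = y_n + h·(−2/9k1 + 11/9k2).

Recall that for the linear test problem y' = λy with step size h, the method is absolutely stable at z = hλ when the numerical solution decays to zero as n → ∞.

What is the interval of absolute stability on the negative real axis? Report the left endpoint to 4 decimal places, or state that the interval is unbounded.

(-1.2727, 0).

Set f=λy, z=hλ:
  k1=λy_n ⇒ h·k1=z·y_n;  k2=λ(1+9/14z)y_n ⇒ h·k2=z(1+9/14z)y_n
  y_{n+1}/y_n = 1 − 2/9z + 11/9z(1+9/14z) = 1 + z + 11/14z²
  so R(z) = 1 + z + 11/14z².

Need |R(x)|<1, x<0.
x=-1.33: |R|=1.0598
R=1: x+11/14x²=0 ⇒ x=−14/11=-1.2727; min R=1−1/(4·11/14)=0.6818>−1
Confirm numerically:
  x=-1.076: |R|=0.83368 <1
  x=-0.590: |R|=0.68351 <1
  x=-0.564: |R|=0.68593 <1
  x=-1.715: |R|=1.59596 >1
  x=-1.661: |R|=1.50672 >1
Interval (-1.2727, 0).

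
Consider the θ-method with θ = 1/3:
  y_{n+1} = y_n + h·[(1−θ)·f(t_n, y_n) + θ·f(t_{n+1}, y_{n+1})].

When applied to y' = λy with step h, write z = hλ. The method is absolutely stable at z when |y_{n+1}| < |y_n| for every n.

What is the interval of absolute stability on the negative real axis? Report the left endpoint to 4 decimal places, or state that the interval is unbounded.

On y'=λy, z=hλ:
  y_{n+1} = y_n + z·[2/3·y_n + 1/3·y_{n+1}] ⇒ (1 − 1/3z)y_{n+1} = (1 + 2/3z)y_n
  Hence R(z) = (1 + 2/3z)/(1 − 1/3z).

Boundary: |R(x)|=1, x<0.
x=-0.72: |R|=0.4194
R=−1: 1+2/3x = −1+1/3x ⇒ -1/3x=2 ⇒ x=2/(-1/3)=-6.0000
Confirm numerically:
  x=-5.092: |R|=0.88779 <1
  x=-4.567: |R|=0.81063 <1
  x=-3.266: |R|=0.56368 <1
  x=-2.663: |R|=0.41074 <1
  x=-6.272: |R|=1.02934 >1
  x=-6.102: |R|=1.01121 >1
So |R|<1 on (-6.0000, 0).

z∈(-6.0000,0).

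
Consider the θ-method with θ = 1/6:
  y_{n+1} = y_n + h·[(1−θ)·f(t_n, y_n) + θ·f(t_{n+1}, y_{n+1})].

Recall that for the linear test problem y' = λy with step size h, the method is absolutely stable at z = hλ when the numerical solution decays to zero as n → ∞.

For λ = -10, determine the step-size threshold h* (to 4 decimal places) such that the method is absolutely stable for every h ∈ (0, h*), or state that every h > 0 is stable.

(-3.0000,0); λ=-10 ⇒ h* = (3)/10 = 0.3000.

Test eqn y'=λy, z=hλ:
  y_{n+1} = y_n + z·[5/6·y_n + 1/6·y_{n+1}] ⇒ (1 − 1/6z)y_{n+1} = (1 + 5/6z)y_n
  R(z) = (1 + 5/6z)/(1 − 1/6z).

Boundary: |R(x)|=1, x<0.
x=-0.81: |R|=0.2863
R=−1: 1+5/6x = −1+1/6x ⇒ -2/3x=2 ⇒ x=2/(-2/3)=-3.0000
Confirm numerically:
  x=-2.247: |R|=0.63478 <1
  x=-1.752: |R|=0.35604 <1
  x=-1.230: |R|=0.02075 <1
  x=-3.571: |R|=1.23864 >1
  x=-3.525: |R|=1.22047 >1
Stable set (-3.0000, 0).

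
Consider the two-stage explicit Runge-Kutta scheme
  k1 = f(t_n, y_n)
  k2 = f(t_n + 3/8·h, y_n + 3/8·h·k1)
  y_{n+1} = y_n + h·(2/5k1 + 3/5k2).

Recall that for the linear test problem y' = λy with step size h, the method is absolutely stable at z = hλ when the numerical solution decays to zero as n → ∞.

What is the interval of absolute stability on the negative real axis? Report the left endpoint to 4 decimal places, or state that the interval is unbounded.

z∈(-4.4444,0).

On y'=λy, z=hλ:
  k1=λy_n ⇒ h·k1=z·y_n;  k2=λ(1+3/8z)y_n ⇒ h·k2=z(1+3/8z)y_n
  y_{n+1}/y_n = 1 + 2/5z + 3/5z(1+3/8z) = 1 + z + 9/40z²
  ⇒ R(z) = 1 + z + 9/40z².

Solve |R(x)|<1 on ℝ⁻.
x=-0.88: |R|=0.2942
R=1: x+9/40x²=0 ⇒ x=−40/9=-4.4444; min R=1−1/(4·9/40)=-0.1111>−1
Confirm numerically:
  x=-4.010: |R|=0.60802 <1
  x=-3.596: |R|=0.31352 <1
  x=-2.226: |R|=0.11111 <1
  x=-1.838: |R|=0.07790 <1
  x=-4.774: |R|=1.35399 >1
  x=-4.764: |R|=1.34253 >1
Stable set (-4.4444, 0).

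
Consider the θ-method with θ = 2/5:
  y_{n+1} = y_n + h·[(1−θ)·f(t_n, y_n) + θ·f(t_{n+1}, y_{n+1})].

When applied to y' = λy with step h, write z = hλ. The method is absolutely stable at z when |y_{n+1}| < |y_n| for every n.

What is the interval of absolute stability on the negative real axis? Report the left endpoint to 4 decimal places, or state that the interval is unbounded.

With y'=λy (z=hλ):
  y_{n+1} = y_n + z·[3/5·y_n + 2/5·y_{n+1}] ⇒ (1 − 2/5z)y_{n+1} = (1 + 3/5z)y_n
  ⇒ R(z) = (1 + 3/5z)/(1 − 2/5z).

Find x<0 with |R(x)|<1.
x=-1.09: |R|=0.2409
R=−1: 1+3/5x = −1+2/5x ⇒ -1/5x=2 ⇒ x=2/(-1/5)=-10.0000
Confirm numerically:
  x=-7.085: |R|=0.84794 <1
  x=-6.792: |R|=0.82738 <1
  x=-4.626: |R|=0.62293 <1
  x=-4.476: |R|=0.60407 <1
  x=-10.468: |R|=1.01804 >1
  x=-10.261: |R|=1.01023 >1
  x=-10.101: |R|=1.00401 >1
So |R|<1 on (-10.0000, 0).

(-10.0000, 0).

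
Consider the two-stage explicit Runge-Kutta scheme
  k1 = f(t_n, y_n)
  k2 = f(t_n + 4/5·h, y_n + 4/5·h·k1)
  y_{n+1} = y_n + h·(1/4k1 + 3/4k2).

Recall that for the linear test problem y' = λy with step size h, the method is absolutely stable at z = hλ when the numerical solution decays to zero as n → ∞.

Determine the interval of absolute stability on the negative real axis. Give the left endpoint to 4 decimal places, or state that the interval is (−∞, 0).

(-1.6667, 0).

Test eqn y'=λy, z=hλ:
  k1=λy_n ⇒ h·k1=z·y_n;  k2=λ(1+4/5z)y_n ⇒ h·k2=z(1+4/5z)y_n
  y_{n+1}/y_n = 1 + 1/4z + 3/4z(1+4/5z) = 1 + z + 3/5z²
  ⇒ R(z) = 1 + z + 3/5z².

Need |R(x)|<1, x<0.
x=-0.81: |R|=0.5837
R=1: x+3/5x²=0 ⇒ x=−5/3=-1.6667; min R=1−1/(4·3/5)=0.5833>−1
Confirm numerically:
  x=-1.494: |R|=0.84522 <1
  x=-1.249: |R|=0.68700 <1
  x=-1.128: |R|=0.63543 <1
  x=-0.799: |R|=0.58404 <1
  x=-2.208: |R|=1.71716 >1
  x=-2.051: |R|=1.47296 >1
  x=-1.766: |R|=1.10525 >1
So |R|<1 on (-1.6667, 0).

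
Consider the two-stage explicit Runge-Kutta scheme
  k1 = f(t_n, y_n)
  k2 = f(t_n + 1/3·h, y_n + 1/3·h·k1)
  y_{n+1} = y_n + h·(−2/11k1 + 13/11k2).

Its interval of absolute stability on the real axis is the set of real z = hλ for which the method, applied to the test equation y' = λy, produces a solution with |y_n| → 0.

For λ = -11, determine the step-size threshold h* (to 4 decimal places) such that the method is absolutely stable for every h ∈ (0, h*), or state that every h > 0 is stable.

(-2.5385,0); λ=-11 ⇒ h* = (33/13)/11 = 0.2308.

With y'=λy (z=hλ):
  k1=λy_n ⇒ h·k1=z·y_n;  k2=λ(1+1/3z)y_n ⇒ h·k2=z(1+1/3z)y_n
  y_{n+1}/y_n = 1 − 2/11z + 13/11z(1+1/3z) = 1 + z + 13/33z²
  so R(z) = 1 + z + 13/33z².

Solve |R(x)|<1 on ℝ⁻.
x=-0.93: |R|=0.4107
R=1: x+13/33x²=0 ⇒ x=−33/13=-2.5385; min R=1−1/(4·13/33)=0.3654>−1
Confirm numerically:
  x=-2.492: |R|=0.95439 <1
  x=-1.693: |R|=0.43613 <1
  x=-1.364: |R|=0.36892 <1
  x=-3.133: |R|=1.73379 >1
  x=-2.706: |R|=1.17860 >1
Interval (-2.5385, 0).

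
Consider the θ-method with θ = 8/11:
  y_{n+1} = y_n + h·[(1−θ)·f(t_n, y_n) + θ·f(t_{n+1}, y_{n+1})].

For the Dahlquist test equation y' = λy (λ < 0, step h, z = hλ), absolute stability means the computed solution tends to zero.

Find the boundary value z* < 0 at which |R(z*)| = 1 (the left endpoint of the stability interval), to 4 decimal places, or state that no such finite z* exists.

(−∞, 0) — no finite endpoint.

Test eqn y'=λy, z=hλ:
  y_{n+1} = y_n + z·[3/11·y_n + 8/11·y_{n+1}] ⇒ (1 − 8/11z)y_{n+1} = (1 + 3/11z)y_n
  so R(z) = (1 + 3/11z)/(1 − 8/11z).

Need |R(x)|<1, x<0.
x=-1.77: |R|=0.2262
x=-2: |R|=0.1852
x=-10: |R|=0.2088
x=-100: |R|=0.3564
θ=8/11≥1/2 ⇒ |1+3/11x|<|1−8/11x| ∀x<0 ⇒ interval (−∞,0).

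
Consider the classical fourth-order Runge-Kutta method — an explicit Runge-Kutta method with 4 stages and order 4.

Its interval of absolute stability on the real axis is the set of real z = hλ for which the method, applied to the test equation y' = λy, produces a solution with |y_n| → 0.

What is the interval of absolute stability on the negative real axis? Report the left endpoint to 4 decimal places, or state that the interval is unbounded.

(-2.7853, 0).

On y'=λy, z=hλ:
  order 4, 4-stage ⇒ R(z)=1+z+z^2/2+z^3/6+z^4/24
  (e.g. R(-1.35)=0.28958, |R|=0.28958)

Solve |R(x)|<1 on ℝ⁻.
x=-1.35: |R|=0.2896
|R(-2.62)|=0.7781 |R(-1.63)|=0.2708 |R(-1.17)|=0.3256
Bisect:
  x_lo=-3.3375 |R|=2.2057  x_hi=-0.3195 |R|=0.7266
  mid=-1.82847 |R|=0.29006 →hi
  mid=-2.58298 |R|=0.73543 →hi
  mid=-2.96024 |R|=1.29743 →lo
  mid=-2.77161 |R|=0.97956 →hi
  mid=-2.86592 |R|=1.12853 →lo
  mid=-2.81877 |R|=1.05165 →lo
  mid=-2.79519 |R|=1.01502 →lo
  ...
  [-2.78542,-2.78524] ⇒ x*=-2.7853
Interval (-2.7853, 0).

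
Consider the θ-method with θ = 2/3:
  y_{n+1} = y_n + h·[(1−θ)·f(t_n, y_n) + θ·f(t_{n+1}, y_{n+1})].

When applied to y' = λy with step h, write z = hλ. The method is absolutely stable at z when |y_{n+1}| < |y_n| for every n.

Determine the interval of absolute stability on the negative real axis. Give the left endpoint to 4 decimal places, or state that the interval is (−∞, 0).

Test eqn y'=λy, z=hλ:
  y_{n+1} = y_n + z·[1/3·y_n + 2/3·y_{n+1}] ⇒ (1 − 2/3z)y_{n+1} = (1 + 1/3z)y_n
  Hence R(z) = (1 + 1/3z)/(1 − 2/3z).

Solve |R(x)|<1 on ℝ⁻.
x=-0.53: |R|=0.6084
x=-2: |R|=0.1429
x=-10: |R|=0.3043
x=-100: |R|=0.4778
θ=2/3≥1/2 ⇒ |1+1/3x|<|1−2/3x| ∀x<0 ⇒ stable on all of ℝ⁻.

unbounded; (−∞, 0).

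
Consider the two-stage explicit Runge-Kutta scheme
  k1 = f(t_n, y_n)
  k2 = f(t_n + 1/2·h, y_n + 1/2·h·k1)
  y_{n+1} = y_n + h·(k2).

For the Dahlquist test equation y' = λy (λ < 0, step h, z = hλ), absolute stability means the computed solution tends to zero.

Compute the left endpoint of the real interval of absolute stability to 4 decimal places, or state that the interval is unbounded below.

On y'=λy, z=hλ:
  k1=λy_n ⇒ h·k1=z·y_n;  k2=λ(1+1/2z)y_n ⇒ h·k2=z(1+1/2z)y_n
  y_{n+1}/y_n = 1 + z(1+1/2z) = 1 + z + 1/2z²
  so R(z) = 1 + z + 1/2z².

Solve |R(x)|<1 on ℝ⁻.
x=-0.6: |R|=0.5800
R=1: x+1/2x²=0 ⇒ x=−2=-2.0000; min R=1−1/(4·1/2)=0.5000>−1
Confirm numerically:
  x=-1.705: |R|=0.74851 <1
  x=-1.476: |R|=0.61329 <1
  x=-1.181: |R|=0.51638 <1
  x=-2.289: |R|=1.33076 >1
  x=-2.180: |R|=1.19620 >1
Interval (-2.0000, 0).

left endpoint -2.0000.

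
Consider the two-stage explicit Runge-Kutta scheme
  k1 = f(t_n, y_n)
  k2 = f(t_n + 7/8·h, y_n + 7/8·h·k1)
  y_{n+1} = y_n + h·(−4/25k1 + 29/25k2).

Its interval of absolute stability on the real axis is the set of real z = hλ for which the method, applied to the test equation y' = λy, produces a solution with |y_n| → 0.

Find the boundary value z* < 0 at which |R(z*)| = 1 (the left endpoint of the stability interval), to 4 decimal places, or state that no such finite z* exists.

On y'=λy, z=hλ:
  k1=λy_n ⇒ h·k1=z·y_n;  k2=λ(1+7/8z)y_n ⇒ h·k2=z(1+7/8z)y_n
  y_{n+1}/y_n = 1 − 4/25z + 29/25z(1+7/8z) = 1 + z + 203/200z²
  R(z) = 1 + z + 203/200z².

Solve |R(x)|<1 on ℝ⁻.
x=-0.62: |R|=0.7702
R=1: x+203/200x²=0 ⇒ x=−200/203=-0.9852; min R=1−1/(4·203/200)=0.7537>−1
Confirm numerically:
  x=-0.860: |R|=0.89069 <1
  x=-0.677: |R|=0.78820 <1
  x=-0.523: |R|=0.75463 <1
  x=-0.409: |R|=0.76079 <1
  x=-1.521: |R|=1.82714 >1
  x=-1.450: |R|=1.68404 >1
  x=-1.089: |R|=1.11471 >1
Stable set (-0.9852, 0).

left endpoint -0.9852.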